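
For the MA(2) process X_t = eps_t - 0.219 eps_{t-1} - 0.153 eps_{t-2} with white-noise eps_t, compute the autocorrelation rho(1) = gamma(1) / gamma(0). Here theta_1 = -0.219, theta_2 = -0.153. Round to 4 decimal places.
\rho(1) = -0.1731

For an MA(q) process with theta_0 = 1, the autocovariance is
  gamma(k) = sigma^2 * sum_{i=0..q-k} theta_i * theta_{i+k},
and rho(k) = gamma(k) / gamma(0). Sigma^2 cancels.
  numerator   = (1)*(-0.219) + (-0.219)*(-0.153) = -0.185493.
  denominator = (1)^2 + (-0.219)^2 + (-0.153)^2 = 1.07137.
  rho(1) = -0.185493 / 1.07137 = -0.1731.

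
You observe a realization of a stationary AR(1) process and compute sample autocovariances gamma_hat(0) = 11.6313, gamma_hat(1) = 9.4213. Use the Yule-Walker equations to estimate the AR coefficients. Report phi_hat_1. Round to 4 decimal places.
\hat\phi_{1} = 0.8100

The Yule-Walker equations for an AR(p) process read, in matrix form,
  Gamma_p phi = r_p,   with   (Gamma_p)_{ij} = gamma(|i - j|),
                       (r_p)_i = gamma(i),   i,j = 1..p.
Substitute the sample gammas (Toeplitz matrix and right-hand side of size 1):
  Gamma_p = [[11.6313]]
  r_p     = [9.4213]
With p = 1 this is the single equation gamma(0) phi_1 = gamma(1):
  phi_hat_1 = gamma(1) / gamma(0) = 9.4213 / 11.6313 = 0.8100.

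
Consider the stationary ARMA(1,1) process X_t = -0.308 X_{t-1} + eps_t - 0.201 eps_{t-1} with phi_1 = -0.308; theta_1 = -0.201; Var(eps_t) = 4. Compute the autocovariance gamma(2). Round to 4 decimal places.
\gamma(2) = 0.7357

Multiply the model equation by X_{t-k} and take expectations. With theta_0 = psi_0 = 1 and psi_j the MA(infinity) weights, this gives
  gamma(k) - sum_i phi_i gamma(k-i) = c_k,
  c_k = sigma^2 * sum_{j=k..q} theta_j psi_{j-k}   (c_k = 0 for k > q),
using gamma(-m) = gamma(m).
psi-weights needed (psi_j = theta_j + sum_i phi_i psi_{j-i}):
  psi_1 = theta_1 + phi_1 = -0.201 + (-0.308) = -0.509
Right-hand sides:
  c_0 = sigma^2 (1 + theta_1 psi_1) = 4 * (1 + (-0.201)(-0.509)) = 4 * 1.102309 = 4.409236
  c_1 = sigma^2 theta_1 = 4 * (-0.201) = -0.804
  c_2 = 0
Equations for k = 0 and k = 1 (AR order 1):
  gamma(0) = phi_1 gamma(1) + c_0
  gamma(1) = phi_1 gamma(0) + c_1
Substituting the second into the first: gamma(0) (1 - phi_1^2) = c_0 + phi_1 c_1, so
  gamma(0) = (c_0 + phi_1 c_1) / (1 - phi_1^2) = (4.409236 + (-0.308)(-0.804)) / (1 - (-0.308)^2) = 4.656868 / 0.905136 = 5.144937.
  gamma(1) = phi_1 gamma(0) + c_1 = (-0.308)(5.144937) + (-0.804) = -2.388641.
For k = 2 (> q): gamma(2) = phi_1 gamma(1) = (-0.308)(-2.388641) = 0.735701.
Therefore gamma(2) = 0.7357 (to 4 decimal places).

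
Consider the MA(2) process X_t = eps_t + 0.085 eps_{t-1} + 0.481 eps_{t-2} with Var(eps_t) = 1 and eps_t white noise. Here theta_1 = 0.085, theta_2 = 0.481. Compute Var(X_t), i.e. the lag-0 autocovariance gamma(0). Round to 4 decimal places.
\gamma(0) = 1.2386

For an MA(q) process X_t = eps_t + sum_i theta_i eps_{t-i} with
Var(eps_t) = sigma^2, the variance is
  gamma(0) = sigma^2 * (1 + sum_i theta_i^2).
  sum_i theta_i^2 = (0.085)^2 + (0.481)^2 = 0.007225 + 0.231361 = 0.238586.
  gamma(0) = 1 * (1 + 0.238586) = 1 * 1.238586 = 1.238586, which rounds to 1.2386.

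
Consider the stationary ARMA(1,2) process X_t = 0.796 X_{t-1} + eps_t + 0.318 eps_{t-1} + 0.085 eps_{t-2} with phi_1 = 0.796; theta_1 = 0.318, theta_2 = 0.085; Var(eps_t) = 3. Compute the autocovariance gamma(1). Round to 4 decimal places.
\gamma(1) = 12.7442

Multiply the model equation by X_{t-k} and take expectations. With theta_0 = psi_0 = 1 and psi_j the MA(infinity) weights, this gives
  gamma(k) - sum_i phi_i gamma(k-i) = c_k,
  c_k = sigma^2 * sum_{j=k..q} theta_j psi_{j-k}   (c_k = 0 for k > q),
using gamma(-m) = gamma(m).
psi-weights needed (psi_j = theta_j + sum_i phi_i psi_{j-i}):
  psi_1 = theta_1 + phi_1 = 0.318 + (0.796) = 1.114
  psi_2 = theta_2 + phi_1 psi_1 = 0.085 + (0.796)(1.114) = 0.971744
Right-hand sides:
  c_0 = sigma^2 (1 + theta_1 psi_1 + theta_2 psi_2) = 3 * (1 + (0.318)(1.114) + (0.085)(0.971744)) = 3 * 1.43685 = 4.310551
  c_1 = sigma^2 (theta_1 + theta_2 psi_1) = 3 * (0.318 + (0.085)(1.114)) = 1.23807
  c_2 = sigma^2 theta_2 = 3 * (0.085) = 0.255
Equations for k = 0 and k = 1 (AR order 1):
  gamma(0) = phi_1 gamma(1) + c_0
  gamma(1) = phi_1 gamma(0) + c_1
Substituting the second into the first: gamma(0) (1 - phi_1^2) = c_0 + phi_1 c_1, so
  gamma(0) = (c_0 + phi_1 c_1) / (1 - phi_1^2) = (4.310551 + (0.796)(1.23807)) / (1 - (0.796)^2) = 5.296054 / 0.366384 = 14.454928.
  gamma(1) = phi_1 gamma(0) + c_1 = (0.796)(14.454928) + (1.23807) = 12.744193.
Therefore gamma(1) = 12.7442 (to 4 decimal places).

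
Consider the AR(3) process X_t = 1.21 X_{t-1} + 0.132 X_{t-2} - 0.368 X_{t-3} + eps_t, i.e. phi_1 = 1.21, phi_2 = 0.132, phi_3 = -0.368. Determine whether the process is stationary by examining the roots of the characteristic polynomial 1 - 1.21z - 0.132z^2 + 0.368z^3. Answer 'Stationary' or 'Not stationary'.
\text{Stationary}

The AR(p) characteristic polynomial is P(z) = 1 - 1.21z - 0.132z^2 + 0.368z^3.
Stationarity requires all roots to lie outside the unit circle, i.e. |z| > 1 for every root.
Degree 3: look for a simple real root z0 first, then factor out (1 - z/z0) and solve the remaining quadratic.
Testing z0 = 1.25: P(1.25) = 1 + (-1.21)(1.25) + (-0.132)(1.25)^2 + (0.368)(1.25)^3
  = 1 + (-1.5125) + (-0.20625) + (0.71875) = 0.  So z_0 = 1.25 is a root, |z_0| = 1.25.
Divide out the factor (1 - 0.8 z) = (1 - z/z0) (since 1/z0 = 0.8):
  P(z) = (1 - 0.8 z)(1 + (-0.41) z + (-0.46) z^2)
  [check: z-coef -0.41 - (0.8) = -1.21; z^2-coef -0.46 - (0.8)(-0.41) = -0.132; z^3-coef -(0.8)(-0.46) = 0.368.]
Remaining roots from the quadratic factor 1 + (-0.41) z + (-0.46) z^2:
  Set 1 + (-0.41) z + (-0.46) z^2 = 0, i.e. a z^2 + b z + c = 0 with a = -0.46, b = -0.41, c = 1.
  Discriminant D = b^2 - 4ac = (-0.41)^2 - 4*(-0.46)*1 = 0.1681 - (-1.84) = 2.0081.
  D >= 0, so the roots are real: z = (-b +/- sqrt(D)) / (2a) = (0.41 +/- 1.417074) / (-0.92).
    z_1 = (0.41 + 1.417074) / (-0.92) = -1.986,   |z_1| = 1.986.
    z_2 = (0.41 - 1.417074) / (-0.92) = 1.0946,   |z_2| = 1.0946.
Moduli of all roots: 1.2500, 1.9860, 1.0946.
All moduli strictly greater than 1? Yes.
Verdict: Stationary.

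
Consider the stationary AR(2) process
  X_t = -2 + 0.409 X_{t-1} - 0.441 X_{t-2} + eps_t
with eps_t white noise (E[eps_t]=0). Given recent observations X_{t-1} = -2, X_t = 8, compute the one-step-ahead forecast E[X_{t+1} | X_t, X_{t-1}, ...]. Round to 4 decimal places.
E[X_{t+1} \mid \mathcal F_t] = 2.1540

For an AR(p) model X_t = c + sum_i phi_i X_{t-i} + eps_t, the
one-step-ahead conditional mean is
  E[X_{t+1} | X_t, ...] = c + sum_i phi_i X_{t+1-i}.
Substitute known values:
  E[X_{t+1} | ...] = -2 + (0.409) * (8) + (-0.441) * (-2)
                   = 2.1540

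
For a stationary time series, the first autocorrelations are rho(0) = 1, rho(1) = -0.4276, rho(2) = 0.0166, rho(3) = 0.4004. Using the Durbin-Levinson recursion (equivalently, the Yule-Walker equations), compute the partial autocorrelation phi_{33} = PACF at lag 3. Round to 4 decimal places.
\phi_{33} = 0.4110

The PACF at lag k is phi_{kk}, the last component of the solution
to the Yule-Walker system G_k phi = r_k where
  (G_k)_{ij} = rho(|i - j|), (r_k)_i = rho(i), i,j = 1..k.
Equivalently, Durbin-Levinson gives phi_{kk} iteratively:
  phi_{11} = rho(1)
  phi_{kk} = [rho(k) - sum_{j=1..k-1} phi_{k-1,j} rho(k-j)]
            / [1 - sum_{j=1..k-1} phi_{k-1,j} rho(j)],
  phi_{k,j} = phi_{k-1,j} - phi_{kk} phi_{k-1,k-j},  j = 1..k-1.
Step k = 1:
  phi_11 = rho(1) = -0.4276.
Step k = 2:
  phi_22 = [rho(2) - phi_11 rho(1)] / [1 - phi_11 rho(1)] = [0.0166 - (-0.4276)(-0.4276)] / [1 - (-0.4276)(-0.4276)]
         = -0.16624176 / 0.81715824 = -0.203439.
  Update: phi_21 = phi_11 - phi_22 phi_11 = -0.4276 - (-0.203439)(-0.4276) = -0.51459.
Step k = 3:
  phi_33 = [rho(3) - phi_21 rho(2) - phi_22 rho(1)] / [1 - phi_21 rho(1) - phi_22 rho(2)]
    numerator   = 0.4004 - (-0.51459)(0.0166) - (-0.203439)(-0.4276) = 0.32195174
    denominator = 1 - (-0.51459)(-0.4276) - (-0.203439)(0.0166) = 0.7833382
  phi_33 = 0.32195174 / 0.7833382 = 0.411.
Therefore phi_{33} = 0.4110.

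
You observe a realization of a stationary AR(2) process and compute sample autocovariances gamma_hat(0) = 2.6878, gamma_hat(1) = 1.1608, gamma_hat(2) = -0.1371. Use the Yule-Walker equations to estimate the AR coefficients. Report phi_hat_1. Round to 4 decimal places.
\hat\phi_{1} = 0.5580

The Yule-Walker equations for an AR(p) process read, in matrix form,
  Gamma_p phi = r_p,   with   (Gamma_p)_{ij} = gamma(|i - j|),
                       (r_p)_i = gamma(i),   i,j = 1..p.
Substitute the sample gammas (Toeplitz matrix and right-hand side of size 2):
  Gamma_p = [[2.6878, 1.1608], [1.1608, 2.6878]]
  r_p     = [1.1608, -0.1371]
Written out:
  2.6878 phi_1 + 1.1608 phi_2 = 1.1608
  1.1608 phi_1 + 2.6878 phi_2 = -0.1371
Solve by Cramer's rule:
  det = gamma(0)^2 - gamma(1)^2 = (2.6878)^2 - (1.1608)^2 = 7.22426884 - 1.34745664 = 5.8768122
  phi_hat_1 = [gamma(1) gamma(0) - gamma(1) gamma(2)] / det = [(1.1608)(2.6878) - (1.1608)(-0.1371)] / 5.8768122 = 3.27914392 / 5.8768122 = 0.558
  phi_hat_2 = [gamma(0) gamma(2) - gamma(1)^2] / det = [(2.6878)(-0.1371) - (1.1608)^2] / 5.8768122 = -1.71595402 / 5.8768122 = -0.292
So phi_hat = [0.5580, -0.2920].
Therefore phi_hat_1 = 0.5580.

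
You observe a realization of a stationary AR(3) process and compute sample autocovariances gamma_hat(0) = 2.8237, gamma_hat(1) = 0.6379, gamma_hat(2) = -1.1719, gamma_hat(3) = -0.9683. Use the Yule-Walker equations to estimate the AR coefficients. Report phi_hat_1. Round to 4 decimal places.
\hat\phi_{1} = 0.2740

The Yule-Walker equations for an AR(p) process read, in matrix form,
  Gamma_p phi = r_p,   with   (Gamma_p)_{ij} = gamma(|i - j|),
                       (r_p)_i = gamma(i),   i,j = 1..p.
Substitute the sample gammas (Toeplitz matrix and right-hand side of size 3):
  Gamma_p = [[2.8237, 0.6379, -1.1719], [0.6379, 2.8237, 0.6379], [-1.1719, 0.6379, 2.8237]]
  r_p     = [0.6379, -1.1719, -0.9683]
Written out (R1..R3):
  (R1) 2.8237 phi_1 + 0.6379 phi_2 - 1.1719 phi_3 = 0.6379
  (R2) 0.6379 phi_1 + 2.8237 phi_2 + 0.6379 phi_3 = -1.1719
  (R3) -1.1719 phi_1 + 0.6379 phi_2 + 2.8237 phi_3 = -0.9683
Gaussian elimination:
  R2 <- R2 - (0.6379/2.8237) R1 = R2 - (0.225909) R1:  2.679592 phi_2 + 0.902643 phi_3 = -1.316008
  R3 <- R3 - (-1.1719/2.8237) R1 = R3 - (-0.415023) R1:  0.902643 phi_2 + 2.337335 phi_3 = -0.703557
  R3 <- R3 - (0.902643/2.679592) R2 = R3 - (0.336858) R2:  2.033272 phi_3 = -0.260249
Back-substitution:
  phi_hat_3 = -0.260249 / 2.033272 = -0.127995
  phi_hat_2 = (-1.316008 - (0.902643)(-0.127995)) / 2.679592 = -0.448006
  phi_hat_1 = (0.6379 - (0.6379)(-0.448006) - (-1.1719)(-0.127995)) / 2.8237 = 0.273997
So phi_hat = [0.2740, -0.4480, -0.1280].
Therefore phi_hat_1 = 0.2740.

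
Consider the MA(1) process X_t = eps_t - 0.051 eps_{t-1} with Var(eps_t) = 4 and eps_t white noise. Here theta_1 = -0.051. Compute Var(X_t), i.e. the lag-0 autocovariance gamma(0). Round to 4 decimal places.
\gamma(0) = 4.0104

For an MA(q) process X_t = eps_t + sum_i theta_i eps_{t-i} with
Var(eps_t) = sigma^2, the variance is
  gamma(0) = sigma^2 * (1 + sum_i theta_i^2).
  sum_i theta_i^2 = (-0.051)^2 = 0.002601.
  gamma(0) = 4 * (1 + 0.002601) = 4 * 1.002601 = 4.010404, which rounds to 4.0104.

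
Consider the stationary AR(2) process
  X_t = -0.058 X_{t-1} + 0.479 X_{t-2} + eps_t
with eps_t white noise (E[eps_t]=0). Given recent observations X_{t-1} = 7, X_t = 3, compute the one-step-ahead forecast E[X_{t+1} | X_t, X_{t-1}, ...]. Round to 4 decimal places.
E[X_{t+1} \mid \mathcal F_t] = 3.1790

For an AR(p) model X_t = c + sum_i phi_i X_{t-i} + eps_t, the
one-step-ahead conditional mean is
  E[X_{t+1} | X_t, ...] = c + sum_i phi_i X_{t+1-i}.
Substitute known values:
  E[X_{t+1} | ...] = (-0.058) * (3) + (0.479) * (7)
                   = 3.1790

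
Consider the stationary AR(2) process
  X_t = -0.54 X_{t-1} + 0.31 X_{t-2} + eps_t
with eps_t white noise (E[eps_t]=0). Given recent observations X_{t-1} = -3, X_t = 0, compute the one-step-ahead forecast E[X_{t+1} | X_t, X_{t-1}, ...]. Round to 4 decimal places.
E[X_{t+1} \mid \mathcal F_t] = -0.9300

For an AR(p) model X_t = c + sum_i phi_i X_{t-i} + eps_t, the
one-step-ahead conditional mean is
  E[X_{t+1} | X_t, ...] = c + sum_i phi_i X_{t+1-i}.
Substitute known values:
  E[X_{t+1} | ...] = (-0.54) * (0) + (0.31) * (-3)
                   = -0.9300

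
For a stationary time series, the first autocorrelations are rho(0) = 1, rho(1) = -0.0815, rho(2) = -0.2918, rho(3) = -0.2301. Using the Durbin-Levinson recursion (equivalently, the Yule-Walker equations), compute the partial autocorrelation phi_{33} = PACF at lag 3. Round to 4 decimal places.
\phi_{33} = -0.3159

The PACF at lag k is phi_{kk}, the last component of the solution
to the Yule-Walker system G_k phi = r_k where
  (G_k)_{ij} = rho(|i - j|), (r_k)_i = rho(i), i,j = 1..k.
Equivalently, Durbin-Levinson gives phi_{kk} iteratively:
  phi_{11} = rho(1)
  phi_{kk} = [rho(k) - sum_{j=1..k-1} phi_{k-1,j} rho(k-j)]
            / [1 - sum_{j=1..k-1} phi_{k-1,j} rho(j)],
  phi_{k,j} = phi_{k-1,j} - phi_{kk} phi_{k-1,k-j},  j = 1..k-1.
Step k = 1:
  phi_11 = rho(1) = -0.0815.
Step k = 2:
  phi_22 = [rho(2) - phi_11 rho(1)] / [1 - phi_11 rho(1)] = [-0.2918 - (-0.0815)(-0.0815)] / [1 - (-0.0815)(-0.0815)]
         = -0.29844225 / 0.99335775 = -0.300438.
  Update: phi_21 = phi_11 - phi_22 phi_11 = -0.0815 - (-0.300438)(-0.0815) = -0.105986.
Step k = 3:
  phi_33 = [rho(3) - phi_21 rho(2) - phi_22 rho(1)] / [1 - phi_21 rho(1) - phi_22 rho(2)]
    numerator   = -0.2301 - (-0.105986)(-0.2918) - (-0.300438)(-0.0815) = -0.28551231
    denominator = 1 - (-0.105986)(-0.0815) - (-0.300438)(-0.2918) = 0.90369441
  phi_33 = -0.28551231 / 0.90369441 = -0.3159.
Therefore phi_{33} = -0.3159.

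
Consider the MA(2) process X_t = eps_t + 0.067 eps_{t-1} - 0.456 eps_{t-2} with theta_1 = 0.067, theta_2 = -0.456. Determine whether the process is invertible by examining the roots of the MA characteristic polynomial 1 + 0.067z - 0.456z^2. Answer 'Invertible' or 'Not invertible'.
\text{Invertible}

The MA(q) characteristic polynomial is P(z) = 1 + 0.067z - 0.456z^2.
Invertibility requires all roots to lie outside the unit circle, i.e. |z| > 1 for every root.
Set 1 + (0.067) z + (-0.456) z^2 = 0, i.e. a z^2 + b z + c = 0 with a = -0.456, b = 0.067, c = 1.
Discriminant D = b^2 - 4ac = (0.067)^2 - 4*(-0.456)*1 = 0.004489 - (-1.824) = 1.828489.
D >= 0, so the roots are real: z = (-b +/- sqrt(D)) / (2a) = (-0.067 +/- 1.352216) / (-0.912).
  z_1 = (-0.067 + 1.352216) / (-0.912) = -1.4092,   |z_1| = 1.4092.
  z_2 = (-0.067 - 1.352216) / (-0.912) = 1.5562,   |z_2| = 1.5562.
Moduli of all roots: 1.4092, 1.5562.
All moduli strictly greater than 1? Yes.
Verdict: Invertible.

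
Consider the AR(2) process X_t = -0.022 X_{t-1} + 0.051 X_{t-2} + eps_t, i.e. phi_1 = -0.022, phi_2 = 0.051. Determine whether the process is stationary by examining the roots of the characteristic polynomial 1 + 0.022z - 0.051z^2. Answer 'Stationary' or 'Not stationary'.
\text{Stationary}

The AR(p) characteristic polynomial is P(z) = 1 + 0.022z - 0.051z^2.
Stationarity requires all roots to lie outside the unit circle, i.e. |z| > 1 for every root.
Set 1 + (0.022) z + (-0.051) z^2 = 0, i.e. a z^2 + b z + c = 0 with a = -0.051, b = 0.022, c = 1.
Discriminant D = b^2 - 4ac = (0.022)^2 - 4*(-0.051)*1 = 0.000484 - (-0.204) = 0.204484.
D >= 0, so the roots are real: z = (-b +/- sqrt(D)) / (2a) = (-0.022 +/- 0.452199) / (-0.102).
  z_1 = (-0.022 + 0.452199) / (-0.102) = -4.2176,   |z_1| = 4.2176.
  z_2 = (-0.022 - 0.452199) / (-0.102) = 4.649,   |z_2| = 4.649.
Moduli of all roots: 4.2176, 4.6490.
All moduli strictly greater than 1? Yes.
Verdict: Stationary.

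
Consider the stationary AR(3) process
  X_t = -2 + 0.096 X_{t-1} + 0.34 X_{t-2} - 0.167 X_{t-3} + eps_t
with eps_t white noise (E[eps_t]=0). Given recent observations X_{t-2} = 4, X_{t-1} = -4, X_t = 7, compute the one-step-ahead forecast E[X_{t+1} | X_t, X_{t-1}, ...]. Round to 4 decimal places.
E[X_{t+1} \mid \mathcal F_t] = -3.3560

For an AR(p) model X_t = c + sum_i phi_i X_{t-i} + eps_t, the
one-step-ahead conditional mean is
  E[X_{t+1} | X_t, ...] = c + sum_i phi_i X_{t+1-i}.
Substitute known values:
  E[X_{t+1} | ...] = -2 + (0.096) * (7) + (0.34) * (-4) + (-0.167) * (4)
                   = -3.3560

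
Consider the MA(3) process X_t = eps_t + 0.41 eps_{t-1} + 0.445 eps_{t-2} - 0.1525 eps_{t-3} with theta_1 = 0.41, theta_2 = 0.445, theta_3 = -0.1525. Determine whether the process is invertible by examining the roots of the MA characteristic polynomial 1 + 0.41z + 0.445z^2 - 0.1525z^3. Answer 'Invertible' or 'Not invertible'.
\text{Invertible}

The MA(q) characteristic polynomial is P(z) = 1 + 0.41z + 0.445z^2 - 0.1525z^3.
Invertibility requires all roots to lie outside the unit circle, i.e. |z| > 1 for every root.
Degree 3: look for a simple real root z0 first, then factor out (1 - z/z0) and solve the remaining quadratic.
Testing z0 = 4: P(4) = 1 + (0.41)(4) + (0.445)(4)^2 + (-0.1525)(4)^3
  = 1 + (1.64) + (7.12) + (-9.76) = 0.  So z_0 = 4 is a root, |z_0| = 4.
Divide out the factor (1 - 0.25 z) = (1 - z/z0) (since 1/z0 = 0.25):
  P(z) = (1 - 0.25 z)(1 + (0.66) z + (0.61) z^2)
  [check: z-coef 0.66 - (0.25) = 0.41; z^2-coef 0.61 - (0.25)(0.66) = 0.445; z^3-coef -(0.25)(0.61) = -0.1525.]
Remaining roots from the quadratic factor 1 + (0.66) z + (0.61) z^2:
  Set 1 + (0.66) z + (0.61) z^2 = 0, i.e. a z^2 + b z + c = 0 with a = 0.61, b = 0.66, c = 1.
  Discriminant D = b^2 - 4ac = (0.66)^2 - 4*(0.61)*1 = 0.4356 - (2.44) = -2.0044.
  D < 0, so the roots are the complex-conjugate pair z = (-b +/- i sqrt(-D)) / (2a) = -0.541 +/- 1.1605i.
  For a conjugate pair |z|^2 = z * conj(z) = (product of roots) = c/a = 1/(0.61) = 1.639344, so |z| = sqrt(1.639344) = 1.2804 for both roots.
Moduli of all roots: 4.0000, 1.2804, 1.2804.
All moduli strictly greater than 1? Yes.
Verdict: Invertible.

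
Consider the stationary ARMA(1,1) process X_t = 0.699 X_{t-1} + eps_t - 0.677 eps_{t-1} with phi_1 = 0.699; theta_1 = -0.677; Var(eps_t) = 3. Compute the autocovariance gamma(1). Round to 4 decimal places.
\gamma(1) = 0.0680

Multiply the model equation by X_{t-k} and take expectations. With theta_0 = psi_0 = 1 and psi_j the MA(infinity) weights, this gives
  gamma(k) - sum_i phi_i gamma(k-i) = c_k,
  c_k = sigma^2 * sum_{j=k..q} theta_j psi_{j-k}   (c_k = 0 for k > q),
using gamma(-m) = gamma(m).
psi-weights needed (psi_j = theta_j + sum_i phi_i psi_{j-i}):
  psi_1 = theta_1 + phi_1 = -0.677 + (0.699) = 0.022
Right-hand sides:
  c_0 = sigma^2 (1 + theta_1 psi_1) = 3 * (1 + (-0.677)(0.022)) = 3 * 0.985106 = 2.955318
  c_1 = sigma^2 theta_1 = 3 * (-0.677) = -2.031
  c_2 = 0
Equations for k = 0 and k = 1 (AR order 1):
  gamma(0) = phi_1 gamma(1) + c_0
  gamma(1) = phi_1 gamma(0) + c_1
Substituting the second into the first: gamma(0) (1 - phi_1^2) = c_0 + phi_1 c_1, so
  gamma(0) = (c_0 + phi_1 c_1) / (1 - phi_1^2) = (2.955318 + (0.699)(-2.031)) / (1 - (0.699)^2) = 1.535649 / 0.511399 = 3.002839.
  gamma(1) = phi_1 gamma(0) + c_1 = (0.699)(3.002839) + (-2.031) = 0.067985.
Therefore gamma(1) = 0.0680 (to 4 decimal places).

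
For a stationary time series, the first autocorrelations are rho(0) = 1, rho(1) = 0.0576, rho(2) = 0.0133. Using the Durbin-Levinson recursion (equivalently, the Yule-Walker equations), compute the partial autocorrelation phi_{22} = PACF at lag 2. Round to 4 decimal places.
\phi_{22} = 0.0100

The PACF at lag k is phi_{kk}, the last component of the solution
to the Yule-Walker system G_k phi = r_k where
  (G_k)_{ij} = rho(|i - j|), (r_k)_i = rho(i), i,j = 1..k.
Equivalently, Durbin-Levinson gives phi_{kk} iteratively:
  phi_{11} = rho(1)
  phi_{kk} = [rho(k) - sum_{j=1..k-1} phi_{k-1,j} rho(k-j)]
            / [1 - sum_{j=1..k-1} phi_{k-1,j} rho(j)],
  phi_{k,j} = phi_{k-1,j} - phi_{kk} phi_{k-1,k-j},  j = 1..k-1.
Step k = 1:
  phi_11 = rho(1) = 0.0576.
Step k = 2:
  phi_22 = [rho(2) - phi_11 rho(1)] / [1 - phi_11 rho(1)] = [0.0133 - (0.0576)(0.0576)] / [1 - (0.0576)(0.0576)]
         = 0.00998224 / 0.99668224 = 0.01.
Therefore phi_{22} = 0.0100.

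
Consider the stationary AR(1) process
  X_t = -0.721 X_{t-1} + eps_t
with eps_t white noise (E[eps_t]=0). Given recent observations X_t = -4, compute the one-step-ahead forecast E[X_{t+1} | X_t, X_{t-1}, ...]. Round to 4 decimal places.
E[X_{t+1} \mid \mathcal F_t] = 2.8840

For an AR(p) model X_t = c + sum_i phi_i X_{t-i} + eps_t, the
one-step-ahead conditional mean is
  E[X_{t+1} | X_t, ...] = c + sum_i phi_i X_{t+1-i}.
Substitute known values:
  E[X_{t+1} | ...] = (-0.721) * (-4)
                   = 2.8840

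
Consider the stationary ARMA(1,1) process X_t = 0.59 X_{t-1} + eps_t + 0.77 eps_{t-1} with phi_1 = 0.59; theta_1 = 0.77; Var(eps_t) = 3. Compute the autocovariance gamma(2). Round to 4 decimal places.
\gamma(2) = 5.3701

Multiply the model equation by X_{t-k} and take expectations. With theta_0 = psi_0 = 1 and psi_j the MA(infinity) weights, this gives
  gamma(k) - sum_i phi_i gamma(k-i) = c_k,
  c_k = sigma^2 * sum_{j=k..q} theta_j psi_{j-k}   (c_k = 0 for k > q),
using gamma(-m) = gamma(m).
psi-weights needed (psi_j = theta_j + sum_i phi_i psi_{j-i}):
  psi_1 = theta_1 + phi_1 = 0.77 + (0.59) = 1.36
Right-hand sides:
  c_0 = sigma^2 (1 + theta_1 psi_1) = 3 * (1 + (0.77)(1.36)) = 3 * 2.0472 = 6.1416
  c_1 = sigma^2 theta_1 = 3 * (0.77) = 2.31
  c_2 = 0
Equations for k = 0 and k = 1 (AR order 1):
  gamma(0) = phi_1 gamma(1) + c_0
  gamma(1) = phi_1 gamma(0) + c_1
Substituting the second into the first: gamma(0) (1 - phi_1^2) = c_0 + phi_1 c_1, so
  gamma(0) = (c_0 + phi_1 c_1) / (1 - phi_1^2) = (6.1416 + (0.59)(2.31)) / (1 - (0.59)^2) = 7.5045 / 0.6519 = 11.511735.
  gamma(1) = phi_1 gamma(0) + c_1 = (0.59)(11.511735) + (2.31) = 9.101924.
For k = 2 (> q): gamma(2) = phi_1 gamma(1) = (0.59)(9.101924) = 5.370135.
Therefore gamma(2) = 5.3701 (to 4 decimal places).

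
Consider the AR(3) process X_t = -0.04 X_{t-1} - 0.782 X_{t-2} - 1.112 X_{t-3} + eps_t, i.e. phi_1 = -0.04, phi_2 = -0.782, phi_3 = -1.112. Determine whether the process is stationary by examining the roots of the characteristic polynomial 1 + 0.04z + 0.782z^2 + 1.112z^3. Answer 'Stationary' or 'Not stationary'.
\text{Not stationary}

The AR(p) characteristic polynomial is P(z) = 1 + 0.04z + 0.782z^2 + 1.112z^3.
Stationarity requires all roots to lie outside the unit circle, i.e. |z| > 1 for every root.
Degree 3: look for a simple real root z0 first, then factor out (1 - z/z0) and solve the remaining quadratic.
Testing z0 = -1.25: P(-1.25) = 1 + (0.04)(-1.25) + (0.782)(-1.25)^2 + (1.112)(-1.25)^3
  = 1 + (-0.05) + (1.221875) + (-2.171875) = 0.  So z_0 = -1.25 is a root, |z_0| = 1.25.
Divide out the factor (1 + 0.8 z) = (1 - z/z0) (since 1/z0 = -0.8):
  P(z) = (1 + 0.8 z)(1 + (-0.76) z + (1.39) z^2)
  [check: z-coef -0.76 - (-0.8) = 0.04; z^2-coef 1.39 - (-0.8)(-0.76) = 0.782; z^3-coef -(-0.8)(1.39) = 1.112.]
Remaining roots from the quadratic factor 1 + (-0.76) z + (1.39) z^2:
  Set 1 + (-0.76) z + (1.39) z^2 = 0, i.e. a z^2 + b z + c = 0 with a = 1.39, b = -0.76, c = 1.
  Discriminant D = b^2 - 4ac = (-0.76)^2 - 4*(1.39)*1 = 0.5776 - (5.56) = -4.9824.
  D < 0, so the roots are the complex-conjugate pair z = (-b +/- i sqrt(-D)) / (2a) = 0.2734 +/- 0.8029i.
  For a conjugate pair |z|^2 = z * conj(z) = (product of roots) = c/a = 1/(1.39) = 0.719424, so |z| = sqrt(0.719424) = 0.8482 for both roots.
Moduli of all roots: 1.2500, 0.8482, 0.8482.
All moduli strictly greater than 1? No.
Verdict: Not stationary.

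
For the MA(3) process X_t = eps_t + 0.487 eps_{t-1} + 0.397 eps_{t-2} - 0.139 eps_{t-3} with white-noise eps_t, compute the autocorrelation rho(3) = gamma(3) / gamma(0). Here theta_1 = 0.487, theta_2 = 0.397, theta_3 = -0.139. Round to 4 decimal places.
\rho(3) = -0.0983

For an MA(q) process with theta_0 = 1, the autocovariance is
  gamma(k) = sigma^2 * sum_{i=0..q-k} theta_i * theta_{i+k},
and rho(k) = gamma(k) / gamma(0). Sigma^2 cancels.
  numerator   = (1)*(-0.139) = -0.139.
  denominator = (1)^2 + (0.487)^2 + (0.397)^2 + (-0.139)^2 = 1.414099.
  rho(3) = -0.139 / 1.414099 = -0.0983.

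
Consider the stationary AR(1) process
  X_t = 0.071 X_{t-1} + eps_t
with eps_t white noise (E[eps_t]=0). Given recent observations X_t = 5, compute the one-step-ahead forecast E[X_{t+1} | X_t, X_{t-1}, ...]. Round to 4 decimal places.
E[X_{t+1} \mid \mathcal F_t] = 0.3550

For an AR(p) model X_t = c + sum_i phi_i X_{t-i} + eps_t, the
one-step-ahead conditional mean is
  E[X_{t+1} | X_t, ...] = c + sum_i phi_i X_{t+1-i}.
Substitute known values:
  E[X_{t+1} | ...] = (0.071) * (5)
                   = 0.3550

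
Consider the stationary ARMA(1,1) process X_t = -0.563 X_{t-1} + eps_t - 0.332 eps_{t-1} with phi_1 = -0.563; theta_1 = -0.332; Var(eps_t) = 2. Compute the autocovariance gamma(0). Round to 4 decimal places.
\gamma(0) = 4.3455

Multiply the model equation by X_{t-k} and take expectations. With theta_0 = psi_0 = 1 and psi_j the MA(infinity) weights, this gives
  gamma(k) - sum_i phi_i gamma(k-i) = c_k,
  c_k = sigma^2 * sum_{j=k..q} theta_j psi_{j-k}   (c_k = 0 for k > q),
using gamma(-m) = gamma(m).
psi-weights needed (psi_j = theta_j + sum_i phi_i psi_{j-i}):
  psi_1 = theta_1 + phi_1 = -0.332 + (-0.563) = -0.895
Right-hand sides:
  c_0 = sigma^2 (1 + theta_1 psi_1) = 2 * (1 + (-0.332)(-0.895)) = 2 * 1.29714 = 2.59428
  c_1 = sigma^2 theta_1 = 2 * (-0.332) = -0.664
  c_2 = 0
Equations for k = 0 and k = 1 (AR order 1):
  gamma(0) = phi_1 gamma(1) + c_0
  gamma(1) = phi_1 gamma(0) + c_1
Substituting the second into the first: gamma(0) (1 - phi_1^2) = c_0 + phi_1 c_1, so
  gamma(0) = (c_0 + phi_1 c_1) / (1 - phi_1^2) = (2.59428 + (-0.563)(-0.664)) / (1 - (-0.563)^2) = 2.968112 / 0.683031 = 4.345501.
Therefore gamma(0) = 4.3455 (to 4 decimal places).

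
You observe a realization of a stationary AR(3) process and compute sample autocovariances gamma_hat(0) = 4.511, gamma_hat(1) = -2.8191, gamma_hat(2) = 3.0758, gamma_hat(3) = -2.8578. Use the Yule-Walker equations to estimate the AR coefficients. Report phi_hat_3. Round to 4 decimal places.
\hat\phi_{3} = -0.2390

The Yule-Walker equations for an AR(p) process read, in matrix form,
  Gamma_p phi = r_p,   with   (Gamma_p)_{ij} = gamma(|i - j|),
                       (r_p)_i = gamma(i),   i,j = 1..p.
Substitute the sample gammas (Toeplitz matrix and right-hand side of size 3):
  Gamma_p = [[4.511, -2.8191, 3.0758], [-2.8191, 4.511, -2.8191], [3.0758, -2.8191, 4.511]]
  r_p     = [-2.8191, 3.0758, -2.8578]
Written out (R1..R3):
  (R1) 4.511 phi_1 - 2.8191 phi_2 + 3.0758 phi_3 = -2.8191
  (R2) -2.8191 phi_1 + 4.511 phi_2 - 2.8191 phi_3 = 3.0758
  (R3) 3.0758 phi_1 - 2.8191 phi_2 + 4.511 phi_3 = -2.8578
Gaussian elimination:
  R2 <- R2 - (-2.8191/4.511) R1 = R2 - (-0.624939) R1:  2.749234 phi_2 - 0.896913 phi_3 = 1.314034
  R3 <- R3 - (3.0758/4.511) R1 = R3 - (0.681844) R1:  -0.896913 phi_2 + 2.413783 phi_3 = -0.935613
  R3 <- R3 - (-0.896913/2.749234) R2 = R3 - (-0.326241) R2:  2.121174 phi_3 = -0.506921
Back-substitution:
  phi_hat_3 = -0.506921 / 2.121174 = -0.238981
  phi_hat_2 = (1.314034 - (-0.896913)(-0.238981)) / 2.749234 = 0.399998
  phi_hat_1 = (-2.8191 - (-2.8191)(0.399998) - (3.0758)(-0.238981)) / 4.511 = -0.212016
So phi_hat = [-0.2120, 0.4000, -0.2390].
Therefore phi_hat_3 = -0.2390.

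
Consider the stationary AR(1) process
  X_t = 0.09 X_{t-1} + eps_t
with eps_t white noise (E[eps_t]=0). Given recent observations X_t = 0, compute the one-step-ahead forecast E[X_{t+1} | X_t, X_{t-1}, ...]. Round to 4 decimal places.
E[X_{t+1} \mid \mathcal F_t] = 0.0000

For an AR(p) model X_t = c + sum_i phi_i X_{t-i} + eps_t, the
one-step-ahead conditional mean is
  E[X_{t+1} | X_t, ...] = c + sum_i phi_i X_{t+1-i}.
Substitute known values:
  E[X_{t+1} | ...] = (0.09) * (0)
                   = 0.0000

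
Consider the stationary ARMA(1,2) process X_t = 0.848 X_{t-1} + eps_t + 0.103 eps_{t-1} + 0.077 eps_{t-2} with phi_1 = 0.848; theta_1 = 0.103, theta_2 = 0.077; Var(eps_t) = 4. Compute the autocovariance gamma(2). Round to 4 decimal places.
\gamma(2) = 14.3758

Multiply the model equation by X_{t-k} and take expectations. With theta_0 = psi_0 = 1 and psi_j the MA(infinity) weights, this gives
  gamma(k) - sum_i phi_i gamma(k-i) = c_k,
  c_k = sigma^2 * sum_{j=k..q} theta_j psi_{j-k}   (c_k = 0 for k > q),
using gamma(-m) = gamma(m).
psi-weights needed (psi_j = theta_j + sum_i phi_i psi_{j-i}):
  psi_1 = theta_1 + phi_1 = 0.103 + (0.848) = 0.951
  psi_2 = theta_2 + phi_1 psi_1 = 0.077 + (0.848)(0.951) = 0.883448
Right-hand sides:
  c_0 = sigma^2 (1 + theta_1 psi_1 + theta_2 psi_2) = 4 * (1 + (0.103)(0.951) + (0.077)(0.883448)) = 4 * 1.165978 = 4.663914
  c_1 = sigma^2 (theta_1 + theta_2 psi_1) = 4 * (0.103 + (0.077)(0.951)) = 0.704908
  c_2 = sigma^2 theta_2 = 4 * (0.077) = 0.308
Equations for k = 0 and k = 1 (AR order 1):
  gamma(0) = phi_1 gamma(1) + c_0
  gamma(1) = phi_1 gamma(0) + c_1
Substituting the second into the first: gamma(0) (1 - phi_1^2) = c_0 + phi_1 c_1, so
  gamma(0) = (c_0 + phi_1 c_1) / (1 - phi_1^2) = (4.663914 + (0.848)(0.704908)) / (1 - (0.848)^2) = 5.261676 / 0.280896 = 18.731758.
  gamma(1) = phi_1 gamma(0) + c_1 = (0.848)(18.731758) + (0.704908) = 16.589439.
For k = 2: gamma(2) = phi_1 gamma(1) + c_2
  = (0.848)(16.589439) + (0.308) = 14.375844.
Therefore gamma(2) = 14.3758 (to 4 decimal places).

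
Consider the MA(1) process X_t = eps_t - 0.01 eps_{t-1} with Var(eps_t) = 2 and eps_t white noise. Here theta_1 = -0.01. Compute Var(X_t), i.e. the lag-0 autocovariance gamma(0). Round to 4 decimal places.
\gamma(0) = 2.0002

For an MA(q) process X_t = eps_t + sum_i theta_i eps_{t-i} with
Var(eps_t) = sigma^2, the variance is
  gamma(0) = sigma^2 * (1 + sum_i theta_i^2).
  sum_i theta_i^2 = (-0.01)^2 = 0.0001.
  gamma(0) = 2 * (1 + 0.0001) = 2 * 1.0001 = 2.0002.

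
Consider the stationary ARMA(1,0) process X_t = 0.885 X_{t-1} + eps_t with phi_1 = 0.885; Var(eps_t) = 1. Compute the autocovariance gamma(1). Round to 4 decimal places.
\gamma(1) = 4.0826

Multiply the model equation by X_{t-k} and take expectations. With theta_0 = psi_0 = 1 and psi_j the MA(infinity) weights, this gives
  gamma(k) - sum_i phi_i gamma(k-i) = c_k,
  c_k = sigma^2 * sum_{j=k..q} theta_j psi_{j-k}   (c_k = 0 for k > q),
using gamma(-m) = gamma(m).
Pure AR (q = 0): c_0 = sigma^2 = 1, c_k = 0 for k >= 1.
Equations for k = 0 and k = 1 (AR order 1):
  gamma(0) = phi_1 gamma(1) + c_0
  gamma(1) = phi_1 gamma(0) + c_1
Substituting the second into the first: gamma(0) (1 - phi_1^2) = c_0 + phi_1 c_1, so
  gamma(0) = c_0 / (1 - phi_1^2) = 1 / (1 - (0.885)^2) = 1 / 0.216775 = 4.613078.
  gamma(1) = phi_1 gamma(0) = (0.885)(4.613078) = 4.082574.
Therefore gamma(1) = 4.0826 (to 4 decimal places).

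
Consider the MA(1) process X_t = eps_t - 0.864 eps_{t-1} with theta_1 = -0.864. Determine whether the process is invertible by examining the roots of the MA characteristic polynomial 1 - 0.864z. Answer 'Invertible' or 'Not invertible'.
\text{Invertible}

The MA(q) characteristic polynomial is P(z) = 1 - 0.864z.
Invertibility requires all roots to lie outside the unit circle, i.e. |z| > 1 for every root.
This is linear in z: 1 + (-0.864) z = 0  =>  z = -1/(-0.864) = 1.157407,  |z| = 1.157407.
Moduli of all roots: 1.1574.
All moduli strictly greater than 1? Yes.
Verdict: Invertible.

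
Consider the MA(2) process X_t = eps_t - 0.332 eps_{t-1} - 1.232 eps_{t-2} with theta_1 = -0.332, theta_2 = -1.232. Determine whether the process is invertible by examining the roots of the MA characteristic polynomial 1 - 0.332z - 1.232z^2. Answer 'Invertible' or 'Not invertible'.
\text{Not invertible}

The MA(q) characteristic polynomial is P(z) = 1 - 0.332z - 1.232z^2.
Invertibility requires all roots to lie outside the unit circle, i.e. |z| > 1 for every root.
Set 1 + (-0.332) z + (-1.232) z^2 = 0, i.e. a z^2 + b z + c = 0 with a = -1.232, b = -0.332, c = 1.
Discriminant D = b^2 - 4ac = (-0.332)^2 - 4*(-1.232)*1 = 0.110224 - (-4.928) = 5.038224.
D >= 0, so the roots are real: z = (-b +/- sqrt(D)) / (2a) = (0.332 +/- 2.244599) / (-2.464).
  z_1 = (0.332 + 2.244599) / (-2.464) = -1.0457,   |z_1| = 1.0457.
  z_2 = (0.332 - 2.244599) / (-2.464) = 0.7762,   |z_2| = 0.7762.
Moduli of all roots: 1.0457, 0.7762.
All moduli strictly greater than 1? No.
Verdict: Not invertible.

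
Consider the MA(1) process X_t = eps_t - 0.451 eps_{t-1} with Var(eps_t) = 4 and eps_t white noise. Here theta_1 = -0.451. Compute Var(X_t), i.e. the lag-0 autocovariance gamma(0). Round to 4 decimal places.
\gamma(0) = 4.8136

For an MA(q) process X_t = eps_t + sum_i theta_i eps_{t-i} with
Var(eps_t) = sigma^2, the variance is
  gamma(0) = sigma^2 * (1 + sum_i theta_i^2).
  sum_i theta_i^2 = (-0.451)^2 = 0.203401.
  gamma(0) = 4 * (1 + 0.203401) = 4 * 1.203401 = 4.813604, which rounds to 4.8136.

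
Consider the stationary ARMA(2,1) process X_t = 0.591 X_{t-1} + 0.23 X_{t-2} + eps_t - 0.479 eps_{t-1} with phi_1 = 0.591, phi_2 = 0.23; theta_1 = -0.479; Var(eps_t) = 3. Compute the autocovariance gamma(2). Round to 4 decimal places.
\gamma(2) = 1.5012

Multiply the model equation by X_{t-k} and take expectations. With theta_0 = psi_0 = 1 and psi_j the MA(infinity) weights, this gives
  gamma(k) - sum_i phi_i gamma(k-i) = c_k,
  c_k = sigma^2 * sum_{j=k..q} theta_j psi_{j-k}   (c_k = 0 for k > q),
using gamma(-m) = gamma(m).
psi-weights needed (psi_j = theta_j + sum_i phi_i psi_{j-i}):
  psi_1 = theta_1 + phi_1 = -0.479 + (0.591) = 0.112
Right-hand sides:
  c_0 = sigma^2 (1 + theta_1 psi_1) = 3 * (1 + (-0.479)(0.112)) = 3 * 0.946352 = 2.839056
  c_1 = sigma^2 theta_1 = 3 * (-0.479) = -1.437
  c_2 = 0
Equations for k = 0, 1, 2 (AR order 2, c_2 = 0):
  (E0) gamma(0) = phi_1 gamma(1) + phi_2 gamma(2) + c_0
  (E1) gamma(1) = phi_1 gamma(0) + phi_2 gamma(1) + c_1
  (E2) gamma(2) = phi_1 gamma(1) + phi_2 gamma(0)
From (E1): gamma(1) = A gamma(0) + B with
  A = phi_1 / (1 - phi_2) = 0.591 / 0.77 = 0.767532,   B = c_1 / (1 - phi_2) = -1.437 / 0.77 = -1.866234.
Insert (E2) into (E0): gamma(0) (1 - phi_2^2) = phi_1 (1 + phi_2) gamma(1) + c_0.
  phi_1 (1 + phi_2) = (0.591)(1.23) = 0.72693,   1 - phi_2^2 = 0.9471.
Replace gamma(1) by A gamma(0) + B and collect gamma(0):
  gamma(0) [0.9471 - (0.72693)(0.767532)] = (0.72693)(-1.866234) + 2.839056
  gamma(0) * 0.389158 = 1.482435
  gamma(0) = 1.482435 / 0.389158 = 3.809343.
  gamma(1) = A gamma(0) + B = (0.767532)(3.809343) + (-1.866234) = 1.05756.
  gamma(2) = phi_1 gamma(1) + phi_2 gamma(0) = (0.591)(1.05756) + (0.23)(3.809343) = 1.501167.
Therefore gamma(2) = 1.5012 (to 4 decimal places).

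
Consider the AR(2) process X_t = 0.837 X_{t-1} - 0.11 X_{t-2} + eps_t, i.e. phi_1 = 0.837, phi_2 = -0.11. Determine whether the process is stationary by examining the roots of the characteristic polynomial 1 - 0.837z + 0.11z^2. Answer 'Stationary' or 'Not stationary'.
\text{Stationary}

The AR(p) characteristic polynomial is P(z) = 1 - 0.837z + 0.11z^2.
Stationarity requires all roots to lie outside the unit circle, i.e. |z| > 1 for every root.
Set 1 + (-0.837) z + (0.11) z^2 = 0, i.e. a z^2 + b z + c = 0 with a = 0.11, b = -0.837, c = 1.
Discriminant D = b^2 - 4ac = (-0.837)^2 - 4*(0.11)*1 = 0.700569 - (0.44) = 0.260569.
D >= 0, so the roots are real: z = (-b +/- sqrt(D)) / (2a) = (0.837 +/- 0.51046) / (0.22).
  z_1 = (0.837 + 0.51046) / (0.22) = 6.1248,   |z_1| = 6.1248.
  z_2 = (0.837 - 0.51046) / (0.22) = 1.4843,   |z_2| = 1.4843.
Moduli of all roots: 6.1248, 1.4843.
All moduli strictly greater than 1? Yes.
Verdict: Stationary.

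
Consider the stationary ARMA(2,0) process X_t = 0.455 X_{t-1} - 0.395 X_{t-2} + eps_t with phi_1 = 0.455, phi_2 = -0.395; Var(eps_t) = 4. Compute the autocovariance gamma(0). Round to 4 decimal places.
\gamma(0) = 5.3037

Multiply the model equation by X_{t-k} and take expectations. With theta_0 = psi_0 = 1 and psi_j the MA(infinity) weights, this gives
  gamma(k) - sum_i phi_i gamma(k-i) = c_k,
  c_k = sigma^2 * sum_{j=k..q} theta_j psi_{j-k}   (c_k = 0 for k > q),
using gamma(-m) = gamma(m).
Pure AR (q = 0): c_0 = sigma^2 = 4, c_k = 0 for k >= 1.
Equations for k = 0, 1, 2 (AR order 2, c_2 = 0):
  (E0) gamma(0) = phi_1 gamma(1) + phi_2 gamma(2) + c_0
  (E1) gamma(1) = phi_1 gamma(0) + phi_2 gamma(1) + c_1
  (E2) gamma(2) = phi_1 gamma(1) + phi_2 gamma(0)
From (E1): gamma(1) = A gamma(0) + B with
  A = phi_1 / (1 - phi_2) = 0.455 / 1.395 = 0.326165,   B = c_1 / (1 - phi_2) = 0 / 1.395 = 0.
Insert (E2) into (E0): gamma(0) (1 - phi_2^2) = phi_1 (1 + phi_2) gamma(1) + c_0.
  phi_1 (1 + phi_2) = (0.455)(0.605) = 0.275275,   1 - phi_2^2 = 0.843975.
Replace gamma(1) by A gamma(0) + B and collect gamma(0):
  gamma(0) [0.843975 - (0.275275)(0.326165)] = c_0 = 4
  gamma(0) * 0.75419 = 4
  gamma(0) = 4 / 0.75419 = 5.303704.
Therefore gamma(0) = 5.3037 (to 4 decimal places).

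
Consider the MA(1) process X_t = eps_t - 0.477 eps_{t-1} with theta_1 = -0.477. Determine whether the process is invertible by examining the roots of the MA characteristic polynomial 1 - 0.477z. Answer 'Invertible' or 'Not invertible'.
\text{Invertible}

The MA(q) characteristic polynomial is P(z) = 1 - 0.477z.
Invertibility requires all roots to lie outside the unit circle, i.e. |z| > 1 for every root.
This is linear in z: 1 + (-0.477) z = 0  =>  z = -1/(-0.477) = 2.096436,  |z| = 2.096436.
Moduli of all roots: 2.0964.
All moduli strictly greater than 1? Yes.
Verdict: Invertible.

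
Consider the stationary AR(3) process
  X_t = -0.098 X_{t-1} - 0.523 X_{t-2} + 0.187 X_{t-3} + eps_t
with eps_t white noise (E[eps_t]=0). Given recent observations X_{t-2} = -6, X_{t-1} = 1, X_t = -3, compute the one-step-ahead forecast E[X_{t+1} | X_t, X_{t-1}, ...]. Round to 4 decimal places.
E[X_{t+1} \mid \mathcal F_t] = -1.3510

For an AR(p) model X_t = c + sum_i phi_i X_{t-i} + eps_t, the
one-step-ahead conditional mean is
  E[X_{t+1} | X_t, ...] = c + sum_i phi_i X_{t+1-i}.
Substitute known values:
  E[X_{t+1} | ...] = (-0.098) * (-3) + (-0.523) * (1) + (0.187) * (-6)
                   = -1.3510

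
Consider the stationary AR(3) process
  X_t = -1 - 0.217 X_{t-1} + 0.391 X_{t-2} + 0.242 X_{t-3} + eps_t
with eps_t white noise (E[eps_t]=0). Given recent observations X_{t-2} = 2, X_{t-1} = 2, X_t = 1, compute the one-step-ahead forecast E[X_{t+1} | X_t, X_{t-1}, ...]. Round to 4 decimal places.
E[X_{t+1} \mid \mathcal F_t] = 0.0490

For an AR(p) model X_t = c + sum_i phi_i X_{t-i} + eps_t, the
one-step-ahead conditional mean is
  E[X_{t+1} | X_t, ...] = c + sum_i phi_i X_{t+1-i}.
Substitute known values:
  E[X_{t+1} | ...] = -1 + (-0.217) * (1) + (0.391) * (2) + (0.242) * (2)
                   = 0.0490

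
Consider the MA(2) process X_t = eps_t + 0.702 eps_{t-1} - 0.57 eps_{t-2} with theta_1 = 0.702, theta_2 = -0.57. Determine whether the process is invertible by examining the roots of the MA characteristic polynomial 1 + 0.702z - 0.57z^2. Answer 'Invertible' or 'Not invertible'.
\text{Not invertible}

The MA(q) characteristic polynomial is P(z) = 1 + 0.702z - 0.57z^2.
Invertibility requires all roots to lie outside the unit circle, i.e. |z| > 1 for every root.
Set 1 + (0.702) z + (-0.57) z^2 = 0, i.e. a z^2 + b z + c = 0 with a = -0.57, b = 0.702, c = 1.
Discriminant D = b^2 - 4ac = (0.702)^2 - 4*(-0.57)*1 = 0.492804 - (-2.28) = 2.772804.
D >= 0, so the roots are real: z = (-b +/- sqrt(D)) / (2a) = (-0.702 +/- 1.665174) / (-1.14).
  z_1 = (-0.702 + 1.665174) / (-1.14) = -0.8449,   |z_1| = 0.8449.
  z_2 = (-0.702 - 1.665174) / (-1.14) = 2.0765,   |z_2| = 2.0765.
Moduli of all roots: 0.8449, 2.0765.
All moduli strictly greater than 1? No.
Verdict: Not invertible.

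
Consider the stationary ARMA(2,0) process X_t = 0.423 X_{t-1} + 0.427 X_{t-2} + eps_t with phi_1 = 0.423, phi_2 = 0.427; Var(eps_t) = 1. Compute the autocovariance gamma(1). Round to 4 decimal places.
\gamma(1) = 1.9841

Multiply the model equation by X_{t-k} and take expectations. With theta_0 = psi_0 = 1 and psi_j the MA(infinity) weights, this gives
  gamma(k) - sum_i phi_i gamma(k-i) = c_k,
  c_k = sigma^2 * sum_{j=k..q} theta_j psi_{j-k}   (c_k = 0 for k > q),
using gamma(-m) = gamma(m).
Pure AR (q = 0): c_0 = sigma^2 = 1, c_k = 0 for k >= 1.
Equations for k = 0, 1, 2 (AR order 2, c_2 = 0):
  (E0) gamma(0) = phi_1 gamma(1) + phi_2 gamma(2) + c_0
  (E1) gamma(1) = phi_1 gamma(0) + phi_2 gamma(1) + c_1
  (E2) gamma(2) = phi_1 gamma(1) + phi_2 gamma(0)
From (E1): gamma(1) = A gamma(0) + B with
  A = phi_1 / (1 - phi_2) = 0.423 / 0.573 = 0.73822,   B = c_1 / (1 - phi_2) = 0 / 0.573 = 0.
Insert (E2) into (E0): gamma(0) (1 - phi_2^2) = phi_1 (1 + phi_2) gamma(1) + c_0.
  phi_1 (1 + phi_2) = (0.423)(1.427) = 0.603621,   1 - phi_2^2 = 0.817671.
Replace gamma(1) by A gamma(0) + B and collect gamma(0):
  gamma(0) [0.817671 - (0.603621)(0.73822)] = c_0 = 1
  gamma(0) * 0.372066 = 1
  gamma(0) = 1 / 0.372066 = 2.687695.
  gamma(1) = A gamma(0) = (0.73822)(2.687695) = 1.98411.
Therefore gamma(1) = 1.9841 (to 4 decimal places).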